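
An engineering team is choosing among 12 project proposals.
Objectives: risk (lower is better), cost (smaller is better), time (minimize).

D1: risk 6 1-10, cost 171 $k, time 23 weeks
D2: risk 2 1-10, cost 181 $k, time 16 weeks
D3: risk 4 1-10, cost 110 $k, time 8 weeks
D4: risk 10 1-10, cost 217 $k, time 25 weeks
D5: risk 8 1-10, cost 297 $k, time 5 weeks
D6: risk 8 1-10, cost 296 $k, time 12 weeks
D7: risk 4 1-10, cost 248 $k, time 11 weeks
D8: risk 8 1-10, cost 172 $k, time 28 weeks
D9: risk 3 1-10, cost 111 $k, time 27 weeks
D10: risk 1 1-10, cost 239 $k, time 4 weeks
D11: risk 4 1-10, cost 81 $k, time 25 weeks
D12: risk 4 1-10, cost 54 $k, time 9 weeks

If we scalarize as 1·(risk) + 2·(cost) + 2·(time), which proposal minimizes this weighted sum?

D12

D1: 1·6 + 2·171 + 2·23 = 394
D2: 1·2 + 2·181 + 2·16 = 396
D3: 1·4 + 2·110 + 2·8 = 240
D4: 1·10 + 2·217 + 2·25 = 494
D5: 1·8 + 2·297 + 2·5 = 612
D6: 1·8 + 2·296 + 2·12 = 624
D7: 1·4 + 2·248 + 2·11 = 522
D8: 1·8 + 2·172 + 2·28 = 408
D9: 1·3 + 2·111 + 2·27 = 279
D10: 1·1 + 2·239 + 2·4 = 487
D11: 1·4 + 2·81 + 2·25 = 216
D12: 1·4 + 2·54 + 2·9 = 130
Lowest: D12 at 130.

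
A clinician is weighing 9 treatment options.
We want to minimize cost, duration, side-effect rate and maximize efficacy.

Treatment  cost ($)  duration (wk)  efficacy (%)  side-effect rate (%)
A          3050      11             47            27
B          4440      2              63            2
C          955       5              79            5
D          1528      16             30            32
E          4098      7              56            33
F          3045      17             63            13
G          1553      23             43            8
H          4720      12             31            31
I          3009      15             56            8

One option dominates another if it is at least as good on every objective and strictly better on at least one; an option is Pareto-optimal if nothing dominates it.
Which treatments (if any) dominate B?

A: worse on duration (11 vs 2).
C: worse on duration (5 vs 2).
D: worse on duration (16 vs 2).
E: worse on duration (7 vs 2).
F: worse on duration (17 vs 2).
G: worse on duration (23 vs 2).
H: worse on cost (4720 vs 4440).
I: worse on duration (15 vs 2).
No option dominates B.

none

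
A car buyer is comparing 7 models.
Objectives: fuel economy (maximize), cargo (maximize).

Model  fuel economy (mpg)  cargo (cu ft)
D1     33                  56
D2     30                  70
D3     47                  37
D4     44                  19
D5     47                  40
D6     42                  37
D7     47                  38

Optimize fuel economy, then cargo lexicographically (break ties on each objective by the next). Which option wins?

D5

First maximize fuel economy: best is 47, kept {D3, D5, D7}.
Then maximize cargo: best is 40, kept {D5}.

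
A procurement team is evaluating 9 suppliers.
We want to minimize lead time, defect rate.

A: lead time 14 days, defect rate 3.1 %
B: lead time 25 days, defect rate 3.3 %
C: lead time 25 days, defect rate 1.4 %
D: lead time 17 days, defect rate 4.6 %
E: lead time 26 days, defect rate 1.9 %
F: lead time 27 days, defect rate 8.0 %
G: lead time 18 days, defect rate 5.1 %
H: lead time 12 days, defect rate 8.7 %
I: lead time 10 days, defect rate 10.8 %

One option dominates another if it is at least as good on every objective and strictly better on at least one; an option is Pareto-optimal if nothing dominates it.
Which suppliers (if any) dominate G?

A, D

A: lead time 14≤18, defect rate 3.1≤5.1 — dominates G.
D: lead time 17≤18, defect rate 4.6≤5.1 — dominates G.
Others (B, C, E, F, H, I) are each worse than G on at least one objective.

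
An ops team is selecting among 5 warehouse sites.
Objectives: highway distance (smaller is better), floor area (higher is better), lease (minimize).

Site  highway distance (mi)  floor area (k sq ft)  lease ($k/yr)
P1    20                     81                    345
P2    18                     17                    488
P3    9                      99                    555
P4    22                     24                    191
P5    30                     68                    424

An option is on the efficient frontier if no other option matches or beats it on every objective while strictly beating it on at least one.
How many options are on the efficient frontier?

4

P1: not dominated.
P2: not dominated.
P3: not dominated (best highway distance).
P4: not dominated (best lease).
P5: dominated by P1 (highway distance 20≤30, floor area 81≥68, lease 345≤424).
Pareto-optimal: P1, P2, P3, P4 → 4.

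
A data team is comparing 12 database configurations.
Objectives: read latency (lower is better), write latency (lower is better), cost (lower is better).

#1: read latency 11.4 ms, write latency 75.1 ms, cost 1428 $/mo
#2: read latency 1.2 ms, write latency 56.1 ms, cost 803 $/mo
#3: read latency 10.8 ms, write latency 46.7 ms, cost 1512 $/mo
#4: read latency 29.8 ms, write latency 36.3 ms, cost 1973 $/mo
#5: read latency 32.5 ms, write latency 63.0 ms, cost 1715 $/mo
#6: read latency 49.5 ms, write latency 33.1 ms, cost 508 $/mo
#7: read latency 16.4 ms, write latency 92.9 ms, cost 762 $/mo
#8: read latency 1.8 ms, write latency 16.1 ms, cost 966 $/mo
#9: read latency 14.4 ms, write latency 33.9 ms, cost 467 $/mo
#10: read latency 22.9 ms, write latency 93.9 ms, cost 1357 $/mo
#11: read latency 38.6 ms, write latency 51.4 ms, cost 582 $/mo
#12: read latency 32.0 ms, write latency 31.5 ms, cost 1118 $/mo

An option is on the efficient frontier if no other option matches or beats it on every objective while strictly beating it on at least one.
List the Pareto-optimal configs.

#2, #6, #8, #9

#1: dominated by #2 (read latency 1.2≤11.4, write latency 56.1≤75.1, cost 803≤1428).
#2: not dominated (best read latency).
#3: dominated by #8 (read latency 1.8≤10.8, write latency 16.1≤46.7, cost 966≤1512).
#4: dominated by #8 (read latency 1.8≤29.8, write latency 16.1≤36.3, cost 966≤1973).
#5: dominated by #2 (read latency 1.2≤32.5, write latency 56.1≤63.0, cost 803≤1715).
#6: not dominated.
#7: dominated by #9 (read latency 14.4≤16.4, write latency 33.9≤92.9, cost 467≤762).
#8: not dominated (best write latency).
#9: not dominated (best cost).
#10: dominated by #2 (read latency 1.2≤22.9, write latency 56.1≤93.9, cost 803≤1357).
#11: dominated by #9 (read latency 14.4≤38.6, write latency 33.9≤51.4, cost 467≤582).
#12: dominated by #8 (read latency 1.8≤32.0, write latency 16.1≤31.5, cost 966≤1118).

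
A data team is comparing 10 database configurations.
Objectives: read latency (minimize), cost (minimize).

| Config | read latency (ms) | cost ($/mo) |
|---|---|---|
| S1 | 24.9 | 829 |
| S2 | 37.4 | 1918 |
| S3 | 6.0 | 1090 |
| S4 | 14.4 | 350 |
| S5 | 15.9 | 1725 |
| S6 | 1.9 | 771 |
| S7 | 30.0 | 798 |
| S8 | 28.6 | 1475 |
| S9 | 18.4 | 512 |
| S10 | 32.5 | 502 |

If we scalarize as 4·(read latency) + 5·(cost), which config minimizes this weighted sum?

S1: 4·24.9 + 5·829 = 4244.6
S2: 4·37.4 + 5·1918 = 9739.6
S3: 4·6.0 + 5·1090 = 5474.0
S4: 4·14.4 + 5·350 = 1807.6
S5: 4·15.9 + 5·1725 = 8688.6
S6: 4·1.9 + 5·771 = 3862.6
S7: 4·30.0 + 5·798 = 4110.0
S8: 4·28.6 + 5·1475 = 7489.4
S9: 4·18.4 + 5·512 = 2633.6
S10: 4·32.5 + 5·502 = 2640.0
Lowest: S4 at 1807.6.

S4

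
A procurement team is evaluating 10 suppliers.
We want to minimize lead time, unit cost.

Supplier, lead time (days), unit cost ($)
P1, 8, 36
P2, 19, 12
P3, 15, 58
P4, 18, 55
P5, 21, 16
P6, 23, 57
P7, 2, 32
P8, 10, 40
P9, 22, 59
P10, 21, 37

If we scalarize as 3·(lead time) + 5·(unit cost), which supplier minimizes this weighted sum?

P2

P1: 3·8 + 5·36 = 204
P2: 3·19 + 5·12 = 117
P3: 3·15 + 5·58 = 335
P4: 3·18 + 5·55 = 329
P5: 3·21 + 5·16 = 143
P6: 3·23 + 5·57 = 354
P7: 3·2 + 5·32 = 166
P8: 3·10 + 5·40 = 230
P9: 3·22 + 5·59 = 361
P10: 3·21 + 5·37 = 248
Lowest: P2 at 117.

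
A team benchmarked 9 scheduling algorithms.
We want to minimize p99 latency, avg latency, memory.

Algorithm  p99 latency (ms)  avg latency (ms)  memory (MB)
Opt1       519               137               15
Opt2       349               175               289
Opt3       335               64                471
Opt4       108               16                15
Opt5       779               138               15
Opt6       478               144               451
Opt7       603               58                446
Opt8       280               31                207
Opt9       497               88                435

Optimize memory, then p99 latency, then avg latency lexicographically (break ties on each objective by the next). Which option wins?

First minimize memory: best is 15, kept {Opt1, Opt4, Opt5}.
Then minimize p99 latency: best is 108, kept {Opt4}.

Opt4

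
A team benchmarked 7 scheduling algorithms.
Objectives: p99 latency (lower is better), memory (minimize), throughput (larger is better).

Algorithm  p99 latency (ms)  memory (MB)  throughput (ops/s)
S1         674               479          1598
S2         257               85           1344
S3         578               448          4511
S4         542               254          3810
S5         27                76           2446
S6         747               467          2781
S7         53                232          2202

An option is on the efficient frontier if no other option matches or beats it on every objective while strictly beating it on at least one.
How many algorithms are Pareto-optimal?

S1: dominated by S3 (p99 latency 578≤674, memory 448≤479, throughput 4511≥1598).
S2: dominated by S5 (p99 latency 27≤257, memory 76≤85, throughput 2446≥1344).
S3: not dominated (best throughput).
S4: not dominated.
S5: not dominated (best p99 latency).
S6: dominated by S3 (p99 latency 578≤747, memory 448≤467, throughput 4511≥2781).
S7: dominated by S5 (p99 latency 27≤53, memory 76≤232, throughput 2446≥2202).
Pareto-optimal: S3, S4, S5 → 3.

3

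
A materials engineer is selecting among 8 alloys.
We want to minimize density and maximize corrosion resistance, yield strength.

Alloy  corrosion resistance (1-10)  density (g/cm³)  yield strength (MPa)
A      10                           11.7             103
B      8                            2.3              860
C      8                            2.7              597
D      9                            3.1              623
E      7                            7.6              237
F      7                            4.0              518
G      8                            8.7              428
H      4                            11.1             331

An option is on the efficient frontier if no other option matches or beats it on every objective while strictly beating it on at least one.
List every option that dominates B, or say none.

none

A: worse on density (11.7 vs 2.3).
C: worse on density (2.7 vs 2.3).
D: worse on density (3.1 vs 2.3).
E: worse on corrosion resistance (7 vs 8).
F: worse on corrosion resistance (7 vs 8).
G: worse on density (8.7 vs 2.3).
H: worse on corrosion resistance (4 vs 8).
No option dominates B.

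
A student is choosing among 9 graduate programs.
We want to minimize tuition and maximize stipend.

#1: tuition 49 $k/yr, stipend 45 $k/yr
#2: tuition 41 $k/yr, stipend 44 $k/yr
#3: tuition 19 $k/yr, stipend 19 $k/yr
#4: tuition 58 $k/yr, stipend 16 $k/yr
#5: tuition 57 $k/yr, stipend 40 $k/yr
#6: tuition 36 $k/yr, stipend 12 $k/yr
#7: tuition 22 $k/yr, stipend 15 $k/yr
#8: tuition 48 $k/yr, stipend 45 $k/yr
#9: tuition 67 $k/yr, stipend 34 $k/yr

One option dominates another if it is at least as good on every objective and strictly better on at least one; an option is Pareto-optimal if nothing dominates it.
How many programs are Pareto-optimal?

3

#1: dominated by #8 (tuition 48≤49, stipend 45≥45).
#2: not dominated.
#3: not dominated (best tuition).
#4: dominated by #1 (tuition 49≤58, stipend 45≥16).
#5: dominated by #1 (tuition 49≤57, stipend 45≥40).
#6: dominated by #3 (tuition 19≤36, stipend 19≥12).
#7: dominated by #3 (tuition 19≤22, stipend 19≥15).
#8: not dominated.
#9: dominated by #1 (tuition 49≤67, stipend 45≥34).
Pareto-optimal: #2, #3, #8 → 3.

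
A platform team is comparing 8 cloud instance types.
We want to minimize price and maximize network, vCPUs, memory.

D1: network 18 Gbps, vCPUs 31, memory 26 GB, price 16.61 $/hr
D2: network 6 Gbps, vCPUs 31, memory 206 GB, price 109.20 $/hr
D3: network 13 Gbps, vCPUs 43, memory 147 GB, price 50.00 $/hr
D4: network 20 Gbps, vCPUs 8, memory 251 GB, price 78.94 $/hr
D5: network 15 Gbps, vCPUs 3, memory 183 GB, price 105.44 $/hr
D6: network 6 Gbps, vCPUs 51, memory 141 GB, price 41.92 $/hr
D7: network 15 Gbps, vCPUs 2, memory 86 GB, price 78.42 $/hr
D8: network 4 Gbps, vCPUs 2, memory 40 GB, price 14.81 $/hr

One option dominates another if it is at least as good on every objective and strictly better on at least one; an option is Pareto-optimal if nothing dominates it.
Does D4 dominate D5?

D4 vs D5: network 20≥15, vCPUs 8≥3, memory 251≥183, price 78.94≤105.44 — D4 is at least as good on every objective with at least one strict improvement.

Yes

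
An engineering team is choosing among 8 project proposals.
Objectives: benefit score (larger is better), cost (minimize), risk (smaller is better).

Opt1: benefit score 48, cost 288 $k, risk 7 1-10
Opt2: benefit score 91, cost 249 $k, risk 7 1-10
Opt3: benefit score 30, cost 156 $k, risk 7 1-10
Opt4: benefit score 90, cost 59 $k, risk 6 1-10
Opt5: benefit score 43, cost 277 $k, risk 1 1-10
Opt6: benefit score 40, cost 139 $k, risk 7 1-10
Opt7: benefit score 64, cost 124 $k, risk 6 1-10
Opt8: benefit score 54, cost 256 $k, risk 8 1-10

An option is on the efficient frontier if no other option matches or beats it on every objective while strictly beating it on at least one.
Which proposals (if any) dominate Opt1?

Opt2, Opt4, Opt7

Opt2: benefit score 91≥48, cost 249≤288, risk 7≤7 — dominates Opt1.
Opt4: benefit score 90≥48, cost 59≤288, risk 6≤7 — dominates Opt1.
Opt7: benefit score 64≥48, cost 124≤288, risk 6≤7 — dominates Opt1.
Others (Opt3, Opt5, Opt6, Opt8) are each worse than Opt1 on at least one objective.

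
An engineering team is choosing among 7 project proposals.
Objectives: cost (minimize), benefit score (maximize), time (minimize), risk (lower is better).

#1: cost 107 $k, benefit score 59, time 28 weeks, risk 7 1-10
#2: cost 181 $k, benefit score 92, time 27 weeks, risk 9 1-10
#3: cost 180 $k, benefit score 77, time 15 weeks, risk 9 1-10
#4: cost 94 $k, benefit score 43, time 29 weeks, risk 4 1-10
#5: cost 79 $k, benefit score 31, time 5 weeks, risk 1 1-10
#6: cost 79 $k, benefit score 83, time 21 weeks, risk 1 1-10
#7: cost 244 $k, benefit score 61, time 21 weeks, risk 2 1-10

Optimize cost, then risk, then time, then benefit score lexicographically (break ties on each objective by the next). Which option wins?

#5

First minimize cost: best is 79, kept {#5, #6}.
Then minimize risk: best is 1, kept {#5, #6}.
Then minimize time: best is 5, kept {#5}.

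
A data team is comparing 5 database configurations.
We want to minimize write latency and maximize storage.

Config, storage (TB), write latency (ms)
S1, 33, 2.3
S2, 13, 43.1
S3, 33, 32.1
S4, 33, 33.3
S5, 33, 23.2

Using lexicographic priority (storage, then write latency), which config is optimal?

First maximize storage: best is 33, kept {S1, S3, S4, S5}.
Then minimize write latency: best is 2.3, kept {S1}.

S1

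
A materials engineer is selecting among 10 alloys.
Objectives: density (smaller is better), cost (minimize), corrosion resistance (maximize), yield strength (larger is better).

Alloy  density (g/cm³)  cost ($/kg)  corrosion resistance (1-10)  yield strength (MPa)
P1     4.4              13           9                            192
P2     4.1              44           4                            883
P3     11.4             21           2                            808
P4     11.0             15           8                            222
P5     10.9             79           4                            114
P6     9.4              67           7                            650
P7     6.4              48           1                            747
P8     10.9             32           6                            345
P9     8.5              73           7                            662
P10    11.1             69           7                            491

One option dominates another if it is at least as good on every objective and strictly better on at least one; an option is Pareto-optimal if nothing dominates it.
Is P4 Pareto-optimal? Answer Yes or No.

P1: worse on yield strength (192 vs 222).
P2: worse on cost (44 vs 15).
P3: worse on density (11.4 vs 11.0).
P5: worse on cost (79 vs 15).
P6: worse on cost (67 vs 15).
P7: worse on cost (48 vs 15).
P8: worse on cost (32 vs 15).
P9: worse on cost (73 vs 15).
P10: worse on density (11.1 vs 11.0).
No option is at least as good as P4 on every objective and strictly better on one.

Yes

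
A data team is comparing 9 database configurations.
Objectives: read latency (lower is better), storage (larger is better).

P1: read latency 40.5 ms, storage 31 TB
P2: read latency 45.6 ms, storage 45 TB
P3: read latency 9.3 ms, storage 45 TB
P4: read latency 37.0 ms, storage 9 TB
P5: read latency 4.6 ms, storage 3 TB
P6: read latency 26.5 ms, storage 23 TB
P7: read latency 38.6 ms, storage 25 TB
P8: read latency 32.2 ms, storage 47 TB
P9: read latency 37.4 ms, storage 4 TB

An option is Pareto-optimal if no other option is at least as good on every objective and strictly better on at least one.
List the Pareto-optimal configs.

P1: dominated by P3 (read latency 9.3≤40.5, storage 45≥31).
P2: dominated by P3 (read latency 9.3≤45.6, storage 45≥45).
P3: not dominated.
P4: dominated by P3 (read latency 9.3≤37.0, storage 45≥9).
P5: not dominated (best read latency).
P6: dominated by P3 (read latency 9.3≤26.5, storage 45≥23).
P7: dominated by P3 (read latency 9.3≤38.6, storage 45≥25).
P8: not dominated (best storage).
P9: dominated by P3 (read latency 9.3≤37.4, storage 45≥4).

P3, P5, P8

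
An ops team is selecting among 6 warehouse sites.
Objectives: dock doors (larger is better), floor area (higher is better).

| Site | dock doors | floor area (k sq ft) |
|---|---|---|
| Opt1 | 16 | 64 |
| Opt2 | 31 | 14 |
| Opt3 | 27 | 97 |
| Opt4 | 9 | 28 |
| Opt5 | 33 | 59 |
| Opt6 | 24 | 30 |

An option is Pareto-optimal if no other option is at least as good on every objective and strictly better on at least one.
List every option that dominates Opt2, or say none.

Opt5: dock doors 33≥31, floor area 59≥14 — dominates Opt2.
Others (Opt1, Opt3, Opt4, Opt6) are each worse than Opt2 on at least one objective.

Opt5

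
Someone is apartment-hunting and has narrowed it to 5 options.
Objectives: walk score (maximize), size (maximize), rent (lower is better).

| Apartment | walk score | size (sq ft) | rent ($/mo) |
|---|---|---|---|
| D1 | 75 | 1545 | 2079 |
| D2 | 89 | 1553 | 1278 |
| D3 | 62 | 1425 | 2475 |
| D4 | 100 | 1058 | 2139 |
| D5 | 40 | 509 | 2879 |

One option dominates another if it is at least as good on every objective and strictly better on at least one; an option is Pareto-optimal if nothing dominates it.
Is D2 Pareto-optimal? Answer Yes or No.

D1: worse on walk score (75 vs 89).
D3: worse on walk score (62 vs 89).
D4: worse on size (1058 vs 1553).
D5: worse on walk score (40 vs 89).
No option is at least as good as D2 on every objective and strictly better on one.

Yes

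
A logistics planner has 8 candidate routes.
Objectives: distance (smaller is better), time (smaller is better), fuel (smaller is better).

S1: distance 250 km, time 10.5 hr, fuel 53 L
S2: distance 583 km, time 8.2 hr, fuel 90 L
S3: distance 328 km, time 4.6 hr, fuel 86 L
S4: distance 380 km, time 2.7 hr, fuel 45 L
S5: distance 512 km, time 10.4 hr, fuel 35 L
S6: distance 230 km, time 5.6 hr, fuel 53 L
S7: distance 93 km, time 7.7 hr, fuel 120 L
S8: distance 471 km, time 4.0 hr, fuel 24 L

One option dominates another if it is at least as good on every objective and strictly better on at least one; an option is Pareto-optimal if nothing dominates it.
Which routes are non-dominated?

S1: dominated by S6 (distance 230≤250, time 5.6≤10.5, fuel 53≤53).
S2: dominated by S3 (distance 328≤583, time 4.6≤8.2, fuel 86≤90).
S3: not dominated.
S4: not dominated (best time).
S5: dominated by S8 (distance 471≤512, time 4.0≤10.4, fuel 24≤35).
S6: not dominated.
S7: not dominated (best distance).
S8: not dominated (best fuel).

S3, S4, S6, S7, S8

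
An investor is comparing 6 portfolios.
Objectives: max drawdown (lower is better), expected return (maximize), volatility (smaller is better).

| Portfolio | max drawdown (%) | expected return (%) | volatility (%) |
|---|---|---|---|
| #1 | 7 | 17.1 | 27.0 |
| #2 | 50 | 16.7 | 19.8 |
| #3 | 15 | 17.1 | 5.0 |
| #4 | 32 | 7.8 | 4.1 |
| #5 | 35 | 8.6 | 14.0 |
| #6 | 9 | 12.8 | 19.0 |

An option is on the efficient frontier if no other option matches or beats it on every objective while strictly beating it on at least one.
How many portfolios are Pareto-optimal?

#1: not dominated (best max drawdown).
#2: dominated by #3 (max drawdown 15≤50, expected return 17.1≥16.7, volatility 5.0≤19.8).
#3: not dominated.
#4: not dominated (best volatility).
#5: dominated by #3 (max drawdown 15≤35, expected return 17.1≥8.6, volatility 5.0≤14.0).
#6: not dominated.
Pareto-optimal: #1, #3, #4, #6 → 4.

4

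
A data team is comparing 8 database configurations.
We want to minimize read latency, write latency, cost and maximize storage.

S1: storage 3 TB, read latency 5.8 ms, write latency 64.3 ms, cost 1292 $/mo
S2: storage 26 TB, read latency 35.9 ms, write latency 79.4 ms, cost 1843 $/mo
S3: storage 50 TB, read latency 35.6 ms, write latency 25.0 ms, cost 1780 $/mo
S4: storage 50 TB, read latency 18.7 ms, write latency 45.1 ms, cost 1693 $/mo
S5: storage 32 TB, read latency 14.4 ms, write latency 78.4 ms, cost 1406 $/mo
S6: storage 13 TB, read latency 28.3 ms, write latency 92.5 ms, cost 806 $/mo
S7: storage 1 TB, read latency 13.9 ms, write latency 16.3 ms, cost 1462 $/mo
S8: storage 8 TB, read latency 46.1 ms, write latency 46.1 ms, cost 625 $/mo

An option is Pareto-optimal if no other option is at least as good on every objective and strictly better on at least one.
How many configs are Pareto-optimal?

S1: not dominated (best read latency).
S2: dominated by S3 (storage 50≥26, read latency 35.6≤35.9, write latency 25.0≤79.4, cost 1780≤1843).
S3: not dominated.
S4: not dominated.
S5: not dominated.
S6: not dominated.
S7: not dominated (best write latency).
S8: not dominated (best cost).
Pareto-optimal: S1, S3, S4, S5, S6, S7, S8 → 7.

7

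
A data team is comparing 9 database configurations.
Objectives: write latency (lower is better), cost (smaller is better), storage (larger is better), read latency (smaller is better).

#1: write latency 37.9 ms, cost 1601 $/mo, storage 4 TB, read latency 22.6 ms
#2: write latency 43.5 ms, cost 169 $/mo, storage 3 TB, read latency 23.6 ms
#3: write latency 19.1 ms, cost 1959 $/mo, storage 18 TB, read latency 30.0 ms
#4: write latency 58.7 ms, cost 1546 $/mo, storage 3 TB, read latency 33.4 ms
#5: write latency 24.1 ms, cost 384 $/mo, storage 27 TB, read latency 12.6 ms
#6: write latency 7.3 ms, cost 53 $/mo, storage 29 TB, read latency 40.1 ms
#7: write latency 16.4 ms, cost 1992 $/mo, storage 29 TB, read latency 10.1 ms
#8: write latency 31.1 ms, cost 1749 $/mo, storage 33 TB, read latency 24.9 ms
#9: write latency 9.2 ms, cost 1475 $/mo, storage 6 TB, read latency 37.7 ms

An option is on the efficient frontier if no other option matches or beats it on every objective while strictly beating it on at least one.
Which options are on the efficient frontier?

#1: dominated by #5 (write latency 24.1≤37.9, cost 384≤1601, storage 27≥4, read latency 12.6≤22.6).
#2: not dominated.
#3: not dominated.
#4: dominated by #2 (write latency 43.5≤58.7, cost 169≤1546, storage 3≥3, read latency 23.6≤33.4).
#5: not dominated.
#6: not dominated (best write latency).
#7: not dominated (best read latency).
#8: not dominated (best storage).
#9: not dominated.

#2, #3, #5, #6, #7, #8, #9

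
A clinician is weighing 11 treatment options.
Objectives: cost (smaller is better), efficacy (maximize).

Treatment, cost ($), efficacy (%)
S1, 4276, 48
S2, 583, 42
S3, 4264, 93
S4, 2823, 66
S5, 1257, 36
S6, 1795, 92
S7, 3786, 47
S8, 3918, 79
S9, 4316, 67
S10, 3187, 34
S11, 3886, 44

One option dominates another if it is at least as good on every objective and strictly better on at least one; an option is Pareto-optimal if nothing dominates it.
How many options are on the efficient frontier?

3

S1: dominated by S3 (cost 4264≤4276, efficacy 93≥48).
S2: not dominated (best cost).
S3: not dominated (best efficacy).
S4: dominated by S6 (cost 1795≤2823, efficacy 92≥66).
S5: dominated by S2 (cost 583≤1257, efficacy 42≥36).
S6: not dominated.
S7: dominated by S4 (cost 2823≤3786, efficacy 66≥47).
S8: dominated by S6 (cost 1795≤3918, efficacy 92≥79).
S9: dominated by S3 (cost 4264≤4316, efficacy 93≥67).
S10: dominated by S2 (cost 583≤3187, efficacy 42≥34).
S11: dominated by S4 (cost 2823≤3886, efficacy 66≥44).
Pareto-optimal: S2, S3, S6 → 3.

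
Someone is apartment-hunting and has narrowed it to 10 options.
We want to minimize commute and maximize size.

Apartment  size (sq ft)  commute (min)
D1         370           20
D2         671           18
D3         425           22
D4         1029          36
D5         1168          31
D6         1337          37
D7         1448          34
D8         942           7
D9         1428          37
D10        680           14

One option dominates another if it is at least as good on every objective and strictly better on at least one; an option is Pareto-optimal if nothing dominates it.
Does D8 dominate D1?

D8 vs D1: size 942≥370, commute 7≤20 — D8 is at least as good on every objective with at least one strict improvement.

Yes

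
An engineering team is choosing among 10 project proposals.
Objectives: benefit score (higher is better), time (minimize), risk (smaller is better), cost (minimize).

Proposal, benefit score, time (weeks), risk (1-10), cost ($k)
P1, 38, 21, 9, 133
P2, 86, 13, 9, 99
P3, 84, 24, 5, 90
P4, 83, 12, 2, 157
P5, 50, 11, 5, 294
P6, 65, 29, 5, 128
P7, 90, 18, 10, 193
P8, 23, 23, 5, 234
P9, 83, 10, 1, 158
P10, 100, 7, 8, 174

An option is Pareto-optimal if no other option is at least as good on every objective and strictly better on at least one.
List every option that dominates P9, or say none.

none

P1: worse on benefit score (38 vs 83).
P2: worse on time (13 vs 10).
P3: worse on time (24 vs 10).
P4: worse on time (12 vs 10).
P5: worse on benefit score (50 vs 83).
P6: worse on benefit score (65 vs 83).
P7: worse on time (18 vs 10).
P8: worse on benefit score (23 vs 83).
P10: worse on risk (8 vs 1).
No option dominates P9.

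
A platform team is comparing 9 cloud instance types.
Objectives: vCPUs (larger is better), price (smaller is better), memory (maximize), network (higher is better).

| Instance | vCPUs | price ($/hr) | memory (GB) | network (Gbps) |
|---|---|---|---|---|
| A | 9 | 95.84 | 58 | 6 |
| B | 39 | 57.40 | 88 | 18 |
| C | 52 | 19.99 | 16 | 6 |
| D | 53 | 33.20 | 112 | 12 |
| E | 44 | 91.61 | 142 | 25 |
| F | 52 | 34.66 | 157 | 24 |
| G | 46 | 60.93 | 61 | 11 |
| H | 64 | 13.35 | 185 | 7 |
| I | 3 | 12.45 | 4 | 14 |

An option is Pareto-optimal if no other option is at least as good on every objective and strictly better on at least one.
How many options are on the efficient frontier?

A: dominated by B (vCPUs 39≥9, price 57.40≤95.84, memory 88≥58, network 18≥6).
B: dominated by F (vCPUs 52≥39, price 34.66≤57.40, memory 157≥88, network 24≥18).
C: dominated by H (vCPUs 64≥52, price 13.35≤19.99, memory 185≥16, network 7≥6).
D: not dominated.
E: not dominated (best network).
F: not dominated.
G: dominated by D (vCPUs 53≥46, price 33.20≤60.93, memory 112≥61, network 12≥11).
H: not dominated (best vCPUs).
I: not dominated (best price).
Pareto-optimal: D, E, F, H, I → 5.

5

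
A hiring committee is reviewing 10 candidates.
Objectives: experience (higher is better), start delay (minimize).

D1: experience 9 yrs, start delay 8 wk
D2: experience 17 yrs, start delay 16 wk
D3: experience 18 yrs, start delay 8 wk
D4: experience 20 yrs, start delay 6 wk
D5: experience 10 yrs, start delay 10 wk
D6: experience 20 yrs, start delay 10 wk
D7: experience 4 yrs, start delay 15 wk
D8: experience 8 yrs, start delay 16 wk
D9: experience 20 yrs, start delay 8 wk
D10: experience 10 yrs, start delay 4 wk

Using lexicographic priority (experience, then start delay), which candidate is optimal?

First maximize experience: best is 20, kept {D4, D6, D9}.
Then minimize start delay: best is 6, kept {D4}.

D4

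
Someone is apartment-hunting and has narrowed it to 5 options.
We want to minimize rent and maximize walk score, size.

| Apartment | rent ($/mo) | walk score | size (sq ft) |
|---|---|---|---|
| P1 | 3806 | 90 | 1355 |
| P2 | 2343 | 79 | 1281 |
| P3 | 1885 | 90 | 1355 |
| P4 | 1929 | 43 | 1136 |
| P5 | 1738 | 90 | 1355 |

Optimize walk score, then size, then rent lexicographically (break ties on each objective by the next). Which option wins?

P5

First maximize walk score: best is 90, kept {P1, P3, P5}.
Then maximize size: best is 1355, kept {P1, P3, P5}.
Then minimize rent: best is 1738, kept {P5}.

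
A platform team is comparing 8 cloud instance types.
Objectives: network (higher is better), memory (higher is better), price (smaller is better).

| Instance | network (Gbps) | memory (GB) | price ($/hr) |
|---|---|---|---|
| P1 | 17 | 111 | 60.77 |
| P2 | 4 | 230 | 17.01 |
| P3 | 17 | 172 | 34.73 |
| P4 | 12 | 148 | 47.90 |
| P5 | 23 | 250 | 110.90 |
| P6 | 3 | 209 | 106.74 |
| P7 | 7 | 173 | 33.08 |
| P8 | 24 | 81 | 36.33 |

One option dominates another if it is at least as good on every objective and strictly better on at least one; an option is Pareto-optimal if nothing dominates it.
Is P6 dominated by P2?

P2 vs P6: network 4≥3, memory 230≥209, price 17.01≤106.74 — P2 is at least as good on every objective with at least one strict improvement.

Yes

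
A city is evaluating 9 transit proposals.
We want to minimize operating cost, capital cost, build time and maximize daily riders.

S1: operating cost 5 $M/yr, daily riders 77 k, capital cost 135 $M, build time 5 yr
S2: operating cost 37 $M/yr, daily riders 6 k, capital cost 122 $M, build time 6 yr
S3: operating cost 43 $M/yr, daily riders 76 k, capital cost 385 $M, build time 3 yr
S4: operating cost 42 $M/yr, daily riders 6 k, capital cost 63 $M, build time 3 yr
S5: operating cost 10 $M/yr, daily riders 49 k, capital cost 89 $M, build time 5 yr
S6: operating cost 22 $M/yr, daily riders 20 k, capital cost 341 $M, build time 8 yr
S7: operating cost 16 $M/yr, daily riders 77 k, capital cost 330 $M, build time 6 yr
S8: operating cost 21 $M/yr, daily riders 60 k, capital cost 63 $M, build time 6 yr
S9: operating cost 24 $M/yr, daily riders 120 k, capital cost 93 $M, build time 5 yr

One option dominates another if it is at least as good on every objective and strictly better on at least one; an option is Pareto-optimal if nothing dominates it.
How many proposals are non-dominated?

6

S1: not dominated (best operating cost).
S2: dominated by S5 (operating cost 10≤37, daily riders 49≥6, capital cost 89≤122, build time 5≤6).
S3: not dominated.
S4: not dominated.
S5: not dominated.
S6: dominated by S1 (operating cost 5≤22, daily riders 77≥20, capital cost 135≤341, build time 5≤8).
S7: dominated by S1 (operating cost 5≤16, daily riders 77≥77, capital cost 135≤330, build time 5≤6).
S8: not dominated.
S9: not dominated (best daily riders).
Pareto-optimal: S1, S3, S4, S5, S8, S9 → 6.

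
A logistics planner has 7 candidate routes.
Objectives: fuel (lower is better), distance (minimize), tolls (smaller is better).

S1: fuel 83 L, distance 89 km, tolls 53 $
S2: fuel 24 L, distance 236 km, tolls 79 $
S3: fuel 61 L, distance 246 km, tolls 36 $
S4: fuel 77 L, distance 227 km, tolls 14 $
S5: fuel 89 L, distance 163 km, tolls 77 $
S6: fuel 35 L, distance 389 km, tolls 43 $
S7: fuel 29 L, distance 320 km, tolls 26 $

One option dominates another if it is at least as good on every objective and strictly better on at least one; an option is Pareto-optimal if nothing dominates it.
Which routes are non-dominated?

S1: not dominated (best distance).
S2: not dominated (best fuel).
S3: not dominated.
S4: not dominated (best tolls).
S5: dominated by S1 (fuel 83≤89, distance 89≤163, tolls 53≤77).
S6: dominated by S7 (fuel 29≤35, distance 320≤389, tolls 26≤43).
S7: not dominated.

S1, S2, S3, S4, S7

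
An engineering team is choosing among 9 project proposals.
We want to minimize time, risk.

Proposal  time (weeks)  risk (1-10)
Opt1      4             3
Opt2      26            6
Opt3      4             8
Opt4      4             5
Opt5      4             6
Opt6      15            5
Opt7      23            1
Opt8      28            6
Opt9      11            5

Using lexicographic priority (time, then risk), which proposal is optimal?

First minimize time: best is 4, kept {Opt1, Opt3, Opt4, Opt5}.
Then minimize risk: best is 3, kept {Opt1}.

Opt1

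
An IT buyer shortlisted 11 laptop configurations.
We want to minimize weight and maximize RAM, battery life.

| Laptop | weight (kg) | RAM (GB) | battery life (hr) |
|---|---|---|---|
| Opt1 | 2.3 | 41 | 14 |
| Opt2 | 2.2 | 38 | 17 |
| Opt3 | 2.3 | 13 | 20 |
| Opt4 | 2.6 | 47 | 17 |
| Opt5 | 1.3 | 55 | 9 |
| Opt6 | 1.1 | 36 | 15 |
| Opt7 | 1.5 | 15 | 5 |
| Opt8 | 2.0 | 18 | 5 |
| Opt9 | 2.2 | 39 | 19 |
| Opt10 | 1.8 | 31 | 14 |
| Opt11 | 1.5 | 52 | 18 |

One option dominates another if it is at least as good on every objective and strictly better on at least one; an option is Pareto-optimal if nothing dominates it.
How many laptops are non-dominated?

5

Opt1: dominated by Opt11 (weight 1.5≤2.3, RAM 52≥41, battery life 18≥14).
Opt2: dominated by Opt9 (weight 2.2≤2.2, RAM 39≥38, battery life 19≥17).
Opt3: not dominated (best battery life).
Opt4: dominated by Opt11 (weight 1.5≤2.6, RAM 52≥47, battery life 18≥17).
Opt5: not dominated (best RAM).
Opt6: not dominated (best weight).
Opt7: dominated by Opt5 (weight 1.3≤1.5, RAM 55≥15, battery life 9≥5).
Opt8: dominated by Opt5 (weight 1.3≤2.0, RAM 55≥18, battery life 9≥5).
Opt9: not dominated.
Opt10: dominated by Opt6 (weight 1.1≤1.8, RAM 36≥31, battery life 15≥14).
Opt11: not dominated.
Pareto-optimal: Opt3, Opt5, Opt6, Opt9, Opt11 → 5.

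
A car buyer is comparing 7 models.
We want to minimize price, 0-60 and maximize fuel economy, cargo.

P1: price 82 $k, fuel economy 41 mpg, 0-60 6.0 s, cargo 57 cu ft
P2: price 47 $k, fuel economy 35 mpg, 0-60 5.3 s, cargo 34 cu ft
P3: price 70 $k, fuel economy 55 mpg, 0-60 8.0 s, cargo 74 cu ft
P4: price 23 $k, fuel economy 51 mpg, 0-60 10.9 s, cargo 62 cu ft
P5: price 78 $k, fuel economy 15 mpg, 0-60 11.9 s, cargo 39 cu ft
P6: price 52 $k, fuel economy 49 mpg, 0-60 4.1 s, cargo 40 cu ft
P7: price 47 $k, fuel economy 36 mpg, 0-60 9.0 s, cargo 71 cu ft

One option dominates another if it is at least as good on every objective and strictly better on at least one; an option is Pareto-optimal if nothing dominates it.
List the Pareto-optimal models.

P1: not dominated.
P2: not dominated.
P3: not dominated (best fuel economy).
P4: not dominated (best price).
P5: dominated by P3 (price 70≤78, fuel economy 55≥15, 0-60 8.0≤11.9, cargo 74≥39).
P6: not dominated (best 0-60).
P7: not dominated.

P1, P2, P3, P4, P6, P7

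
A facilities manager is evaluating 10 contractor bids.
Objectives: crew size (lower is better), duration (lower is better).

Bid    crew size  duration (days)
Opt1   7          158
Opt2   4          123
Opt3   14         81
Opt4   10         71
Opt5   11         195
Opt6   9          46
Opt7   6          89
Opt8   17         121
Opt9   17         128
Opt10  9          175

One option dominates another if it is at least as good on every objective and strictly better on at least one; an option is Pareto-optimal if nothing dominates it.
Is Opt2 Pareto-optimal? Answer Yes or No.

Yes

Opt1: worse on crew size (7 vs 4).
Opt3: worse on crew size (14 vs 4).
Opt4: worse on crew size (10 vs 4).
Opt5: worse on crew size (11 vs 4).
Opt6: worse on crew size (9 vs 4).
Opt7: worse on crew size (6 vs 4).
Opt8: worse on crew size (17 vs 4).
Opt9: worse on crew size (17 vs 4).
Opt10: worse on crew size (9 vs 4).
No option is at least as good as Opt2 on every objective and strictly better on one.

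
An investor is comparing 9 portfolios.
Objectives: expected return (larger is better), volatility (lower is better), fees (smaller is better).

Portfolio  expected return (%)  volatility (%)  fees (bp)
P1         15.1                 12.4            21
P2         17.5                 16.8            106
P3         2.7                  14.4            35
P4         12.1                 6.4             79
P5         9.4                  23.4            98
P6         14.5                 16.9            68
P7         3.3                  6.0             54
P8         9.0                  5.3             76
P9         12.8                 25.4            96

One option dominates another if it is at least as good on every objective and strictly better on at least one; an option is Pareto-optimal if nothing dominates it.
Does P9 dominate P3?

No

P9 vs P3: P9 is worse on volatility (25.4 vs 14.4), so it does not dominate P3.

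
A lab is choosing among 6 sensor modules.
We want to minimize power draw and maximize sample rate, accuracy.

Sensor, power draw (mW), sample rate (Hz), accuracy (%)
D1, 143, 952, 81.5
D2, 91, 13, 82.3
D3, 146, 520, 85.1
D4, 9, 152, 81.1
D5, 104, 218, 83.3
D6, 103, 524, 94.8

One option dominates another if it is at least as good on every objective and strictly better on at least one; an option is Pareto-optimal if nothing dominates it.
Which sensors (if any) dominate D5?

D6

D6: power draw 103≤104, sample rate 524≥218, accuracy 94.8≥83.3 — dominates D5.
Others (D1, D2, D3, D4) are each worse than D5 on at least one objective.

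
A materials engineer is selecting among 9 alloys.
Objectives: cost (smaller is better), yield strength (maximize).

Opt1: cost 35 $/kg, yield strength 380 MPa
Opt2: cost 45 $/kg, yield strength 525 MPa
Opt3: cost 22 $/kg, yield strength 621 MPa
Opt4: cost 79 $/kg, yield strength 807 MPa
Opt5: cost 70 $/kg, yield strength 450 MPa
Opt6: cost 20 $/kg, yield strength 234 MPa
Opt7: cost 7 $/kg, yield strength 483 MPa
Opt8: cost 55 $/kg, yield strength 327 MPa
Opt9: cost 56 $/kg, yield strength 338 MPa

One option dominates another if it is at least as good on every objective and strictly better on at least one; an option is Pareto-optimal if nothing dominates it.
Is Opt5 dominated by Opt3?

Opt3 vs Opt5: cost 22≤70, yield strength 621≥450 — Opt3 is at least as good on every objective with at least one strict improvement.

Yes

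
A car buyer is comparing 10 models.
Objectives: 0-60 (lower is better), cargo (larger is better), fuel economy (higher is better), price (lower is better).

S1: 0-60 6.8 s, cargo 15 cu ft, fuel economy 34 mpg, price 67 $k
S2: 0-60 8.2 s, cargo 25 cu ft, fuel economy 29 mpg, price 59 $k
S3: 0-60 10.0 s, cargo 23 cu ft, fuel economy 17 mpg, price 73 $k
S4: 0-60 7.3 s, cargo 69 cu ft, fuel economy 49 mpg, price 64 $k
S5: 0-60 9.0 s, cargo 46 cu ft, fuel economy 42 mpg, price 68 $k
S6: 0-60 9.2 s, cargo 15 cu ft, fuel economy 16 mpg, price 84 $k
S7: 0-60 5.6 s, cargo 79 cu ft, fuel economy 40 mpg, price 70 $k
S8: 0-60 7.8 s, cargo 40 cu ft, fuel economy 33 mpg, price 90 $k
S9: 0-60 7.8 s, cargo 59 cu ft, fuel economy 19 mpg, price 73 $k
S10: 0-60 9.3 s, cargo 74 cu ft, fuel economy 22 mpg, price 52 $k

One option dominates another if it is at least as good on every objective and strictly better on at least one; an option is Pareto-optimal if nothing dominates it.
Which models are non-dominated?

S1: not dominated.
S2: not dominated.
S3: dominated by S2 (0-60 8.2≤10.0, cargo 25≥23, fuel economy 29≥17, price 59≤73).
S4: not dominated (best fuel economy).
S5: dominated by S4 (0-60 7.3≤9.0, cargo 69≥46, fuel economy 49≥42, price 64≤68).
S6: dominated by S1 (0-60 6.8≤9.2, cargo 15≥15, fuel economy 34≥16, price 67≤84).
S7: not dominated (best 0-60).
S8: dominated by S4 (0-60 7.3≤7.8, cargo 69≥40, fuel economy 49≥33, price 64≤90).
S9: dominated by S4 (0-60 7.3≤7.8, cargo 69≥59, fuel economy 49≥19, price 64≤73).
S10: not dominated (best price).

S1, S2, S4, S7, S10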